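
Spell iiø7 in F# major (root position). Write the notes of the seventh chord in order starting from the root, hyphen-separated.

G#-B-D-F#

The root, G#, is scale degree 2 — the same note in F# major and F# minor; only the chord quality changes. Stacking thirds in F# minor on G# gives G#–B–D–F#.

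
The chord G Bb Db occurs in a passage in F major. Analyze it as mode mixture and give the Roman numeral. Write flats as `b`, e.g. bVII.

The root G is the diatonic 2nd degree of F major; the borrowing shows in the chord quality. G–Bb–Db is a diminished chord — the form found in F minor, not the diatonic ii (Gm). Borrowed into F major it is written ii°.

ii°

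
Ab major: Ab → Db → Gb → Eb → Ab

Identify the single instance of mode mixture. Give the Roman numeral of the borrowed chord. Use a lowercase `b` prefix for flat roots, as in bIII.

In Ab major the diatonic chords are Ab, Bbm, Cm, Db, Eb, Fm, Gdim. Of the given chords, Ab, Db and Eb are diatonic. But Gb (Gb–Bb–Db) is foreign: the diatonic vii° on degree 7 is Gdim, whereas Gb comes from Ab minor. It is labeled bVII.

bVII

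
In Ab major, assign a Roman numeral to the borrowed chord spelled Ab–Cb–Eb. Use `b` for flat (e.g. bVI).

The root Ab is the diatonic 1st degree of Ab major; the borrowing shows in the chord quality. The diatonic chord on degree 1 would be Ab (I), but Ab–Cb–Eb is the minor chord from Ab minor. As a borrowed chord it is labeled i.

i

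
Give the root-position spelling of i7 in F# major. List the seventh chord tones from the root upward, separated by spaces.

F# A C# E

i7 is built on scale degree 1, which is F# in both F# major and its parallel. Building the minor-seventh chord from the parallel minor on F#: F#–A–C#–E.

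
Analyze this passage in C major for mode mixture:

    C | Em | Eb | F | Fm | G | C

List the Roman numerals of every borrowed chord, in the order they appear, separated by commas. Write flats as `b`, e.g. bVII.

bIII, iv

The diatonic triads in C major are C, Dm, Em, F, G, Am, Bdim. C, Em, F and G all belong to that set. Eb (Eb–G–Bb) is not: scale degree 3 in C major carries Em (iii). In C minor the chord on that degree is Eb, so here it functions as bIII, borrowed from the parallel minor. Fm (F–Ab–C) is not: scale degree 4 in C major carries F (IV). In C minor the chord on that degree is Fm, so here it functions as iv, borrowed from the parallel minor.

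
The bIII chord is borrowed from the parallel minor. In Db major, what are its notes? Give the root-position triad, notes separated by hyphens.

Fb-Ab-Cb

bIII is built on the lowered scale degree 3. In Db major degree 3 is F; lowered it becomes Fb. Stacking thirds in Db minor on Fb gives Fb–Ab–Cb.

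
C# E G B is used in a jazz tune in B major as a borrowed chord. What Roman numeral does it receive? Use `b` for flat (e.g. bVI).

C# is scale degree 2 in B major. The diatonic chord on degree 2 would be C#m (ii), but C#–E–G–B is the half-diminished-seventh chord from B minor. As a borrowed chord it is labeled iiø7.

iiø7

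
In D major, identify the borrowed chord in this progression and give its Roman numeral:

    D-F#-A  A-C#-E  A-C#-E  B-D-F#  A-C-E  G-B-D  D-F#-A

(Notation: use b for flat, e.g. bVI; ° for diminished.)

v

D major has the diatonic set D, Em, F#m, G, A, Bm, C#dim. Of the given chords, D–F#–A = D, A–C#–E = A, B–D–F# = Bm and G–B–D = G are diatonic. But A–C–E is foreign: the diatonic V on degree 5 is A, whereas Am comes from D minor. It is labeled v.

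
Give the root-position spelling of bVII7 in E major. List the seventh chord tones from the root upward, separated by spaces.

The root of bVII7 is the lowered 7th degree: D# becomes D. In E minor the chord on D is D–F#–A–C.

D F# A C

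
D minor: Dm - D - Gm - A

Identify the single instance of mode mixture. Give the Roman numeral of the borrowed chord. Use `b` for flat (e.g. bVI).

The diatonic triads in D minor (with V from harmonic minor) are Dm, Edim, F, Gm, A, Bb, C. Of the given chords, Dm, Gm and A are diatonic. But D (D–F#–A) is foreign: the diatonic i on degree 1 is Dm, whereas D comes from D major. It is labeled I.

I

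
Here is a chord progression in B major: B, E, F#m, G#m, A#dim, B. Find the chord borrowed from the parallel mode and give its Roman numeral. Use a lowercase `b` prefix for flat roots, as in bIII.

The diatonic triads in B major are B, C#m, D#m, E, F#, G#m, A#dim. B, E, G#m and A#dim all belong to that set. F#m (F#–A–C#) doesn't fit — on degree 5 B major would have F# (V). F#m is the degree-5 chord of B minor, so it is the borrowed v.

v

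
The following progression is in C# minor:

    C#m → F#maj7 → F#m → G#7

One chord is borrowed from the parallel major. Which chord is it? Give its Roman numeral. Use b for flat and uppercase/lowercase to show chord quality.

The diatonic triads in C# minor (with V from harmonic minor) are C#m, D#dim, E, F#m, G#, A, B. C#m, F#m and G#7 are all diatonic. F#maj7 (F#–A#–C#–E#) is not: scale degree 4 in C# minor carries F#m (iv). In C# major the chord on that degree is F#maj7, so here it functions as IVmaj7, borrowed from the parallel major.

IVmaj7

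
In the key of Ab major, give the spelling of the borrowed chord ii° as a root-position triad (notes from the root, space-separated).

Bb Db Fb

The root, Bb, is scale degree 2 — the same note in Ab major and Ab minor; only the chord quality changes. In Ab minor the chord on Bb is Bb–Db–Fb.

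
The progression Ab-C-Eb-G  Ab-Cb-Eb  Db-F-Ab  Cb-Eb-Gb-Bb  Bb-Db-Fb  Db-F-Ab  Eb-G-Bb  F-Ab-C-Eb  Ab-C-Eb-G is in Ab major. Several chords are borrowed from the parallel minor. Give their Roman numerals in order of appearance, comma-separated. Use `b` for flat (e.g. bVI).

i, bIIImaj7, ii°

Ab major has the diatonic set Ab, Bbm, Cm, Db, Eb, Fm, Gdim. Of the given chords, Ab–C–Eb–G = Abmaj7, Db–F–Ab = Db, Eb–G–Bb = Eb and F–Ab–C–Eb = Fm7 are diatonic. But Ab–Cb–Eb is foreign: the diatonic I on degree 1 is Ab, whereas Abm comes from Ab minor. It is labeled i. Cb–Eb–Gb–Bb doesn't fit — on degree 3 Ab major would have Cm (iii). Cbmaj7 is the degree-3 chord of Ab minor, so it is the borrowed bIIImaj7. Bb–Db–Fb is not: scale degree 2 in Ab major carries Bbm (ii). In Ab minor the chord on that degree is Bbdim, so here it functions as ii°, borrowed from the parallel minor.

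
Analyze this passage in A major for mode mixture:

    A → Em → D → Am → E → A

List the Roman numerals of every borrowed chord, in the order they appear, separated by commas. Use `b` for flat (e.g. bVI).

In A major the diatonic chords are A, Bm, C#m, D, E, F#m, G#dim. Of the given chords, A, D and E are diatonic. Em (E–G–B) is not: scale degree 5 in A major carries E (V). In A minor the chord on that degree is Em, so here it functions as v, borrowed from the parallel minor. But Am (A–C–E) is foreign: the diatonic I on degree 1 is A, whereas Am comes from A minor. It is labeled i.

v, i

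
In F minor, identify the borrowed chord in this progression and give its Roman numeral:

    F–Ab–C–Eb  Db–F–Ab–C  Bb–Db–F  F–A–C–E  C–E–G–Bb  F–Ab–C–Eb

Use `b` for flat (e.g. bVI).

The diatonic triads in F minor (with V from harmonic minor) are Fm, Gdim, Ab, Bbm, C, Db, Eb. Of the given chords, F–Ab–C–Eb = Fm7, Db–F–Ab–C = Dbmaj7, Bb–Db–F = Bbm and C–E–G–Bb = C7 are diatonic. F–A–C–E doesn't fit — on degree 1 F minor would have Fm (i). Fmaj7 is the degree-1 chord of F major, so it is the borrowed Imaj7.

Imaj7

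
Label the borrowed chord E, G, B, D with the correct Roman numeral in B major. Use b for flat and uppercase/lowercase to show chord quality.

E is scale degree 4 in B major. Diatonically B major has E (IV) on that degree; E–G–B–D is instead the minor-seventh chord native to B minor, so it takes the label iv7.

iv7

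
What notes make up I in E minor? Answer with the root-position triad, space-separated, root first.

The root, E, is scale degree 1 — the same note in E minor and E major; only the chord quality changes. Stacking thirds in E major on E gives E–G#–B.

E G# B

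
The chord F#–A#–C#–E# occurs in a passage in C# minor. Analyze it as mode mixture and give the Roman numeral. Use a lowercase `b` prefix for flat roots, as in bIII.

IVmaj7

The root F# is the diatonic 4th degree of C# minor; the borrowing shows in the chord quality. Diatonically C# minor has F#m (iv) on that degree; F#–A#–C#–E# is instead the major-seventh chord native to C# major, so it takes the label IVmaj7.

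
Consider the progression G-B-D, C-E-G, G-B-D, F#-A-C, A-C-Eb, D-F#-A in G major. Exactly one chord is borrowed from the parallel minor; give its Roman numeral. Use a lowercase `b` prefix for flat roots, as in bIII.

ii°

In G major the diatonic chords are G, Am, Bm, C, D, Em, F#dim. G–B–D = G, C–E–G = C, F#–A–C = F#dim and D–F#–A = D are all diatonic. But A–C–Eb is foreign: the diatonic ii on degree 2 is Am, whereas Adim comes from G minor. It is labeled ii°.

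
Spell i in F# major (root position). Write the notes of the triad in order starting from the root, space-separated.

F# A C#

i is built on scale degree 1, which is F# in both F# major and its parallel. Building the minor chord from the parallel minor on F#: F#–A–C#.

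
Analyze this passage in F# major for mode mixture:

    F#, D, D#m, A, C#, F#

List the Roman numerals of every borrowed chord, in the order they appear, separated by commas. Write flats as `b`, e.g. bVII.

The diatonic triads in F# major are F#, G#m, A#m, B, C#, D#m, E#dim. F#, D#m and C# are all diatonic. But D (D–F#–A) is foreign: the diatonic vi on degree 6 is D#m, whereas D comes from F# minor. It is labeled bVI. But A (A–C#–E) is foreign: the diatonic iii on degree 3 is A#m, whereas A comes from F# minor. It is labeled bIII.

bVI, bIII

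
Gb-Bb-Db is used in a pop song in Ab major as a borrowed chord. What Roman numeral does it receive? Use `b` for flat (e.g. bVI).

bVII

In Ab major scale degree 7 is G; Gb is its lowered form, from Ab minor. Gb–Bb–Db is a major chord — the form found in Ab minor, not the diatonic vii° (Gdim). Borrowed into Ab major it is written bVII.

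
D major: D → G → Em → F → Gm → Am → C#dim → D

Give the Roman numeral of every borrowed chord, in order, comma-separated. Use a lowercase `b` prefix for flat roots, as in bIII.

D major has the diatonic set D, Em, F#m, G, A, Bm, C#dim. Of the given chords, D, G, Em and C#dim are diatonic. But F (F–A–C) is foreign: the diatonic iii on degree 3 is F#m, whereas F comes from D minor. It is labeled bIII. But Gm (G–Bb–D) is foreign: the diatonic IV on degree 4 is G, whereas Gm comes from D minor. It is labeled iv. Am (A–C–E) is not: scale degree 5 in D major carries A (V). In D minor the chord on that degree is Am, so here it functions as v, borrowed from the parallel minor.

bIII, iv, v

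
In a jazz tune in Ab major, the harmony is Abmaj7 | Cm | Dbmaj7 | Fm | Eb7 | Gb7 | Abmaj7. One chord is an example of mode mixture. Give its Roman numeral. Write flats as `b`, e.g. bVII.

Ab major has the diatonic set Ab, Bbm, Cm, Db, Eb, Fm, Gdim. Abmaj7, Cm, Dbmaj7, Fm and Eb7 all belong to that set. Gb7 (Gb–Bb–Db–Fb) doesn't fit — on degree 7 Ab major would have Gdim (vii°). Gb7 is the degree-7 chord of Ab minor, so it is the borrowed bVII7.

bVII7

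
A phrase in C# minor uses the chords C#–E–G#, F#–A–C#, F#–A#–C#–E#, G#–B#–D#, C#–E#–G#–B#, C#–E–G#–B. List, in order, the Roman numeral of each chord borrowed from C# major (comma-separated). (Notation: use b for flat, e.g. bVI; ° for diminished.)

The diatonic triads in C# minor (with V from harmonic minor) are C#m, D#dim, E, F#m, G#, A, B. C#–E–G# = C#m, F#–A–C# = F#m, G#–B#–D# = G# and C#–E–G#–B = C#m7 are all diatonic. F#–A#–C#–E# doesn't fit — on degree 4 C# minor would have F#m (iv). F#maj7 is the degree-4 chord of C# major, so it is the borrowed IVmaj7. C#–E#–G#–B# doesn't fit — on degree 1 C# minor would have C#m (i). C#maj7 is the degree-1 chord of C# major, so it is the borrowed Imaj7.

IVmaj7, Imaj7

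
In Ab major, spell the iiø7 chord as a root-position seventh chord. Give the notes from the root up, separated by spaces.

Bb Db Fb Ab

The root, Bb, is scale degree 2 — the same note in Ab major and Ab minor; only the chord quality changes. Building the half-diminished-seventh chord from the parallel minor on Bb: Bb–Db–Fb–Ab.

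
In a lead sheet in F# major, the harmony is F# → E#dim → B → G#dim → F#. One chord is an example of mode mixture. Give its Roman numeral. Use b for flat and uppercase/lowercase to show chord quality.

F# major has the diatonic set F#, G#m, A#m, B, C#, D#m, E#dim. Of the given chords, F#, E#dim and B are diatonic. G#dim (G#–B–D) is not: scale degree 2 in F# major carries G#m (ii). In F# minor the chord on that degree is G#dim, so here it functions as ii°, borrowed from the parallel minor.

ii°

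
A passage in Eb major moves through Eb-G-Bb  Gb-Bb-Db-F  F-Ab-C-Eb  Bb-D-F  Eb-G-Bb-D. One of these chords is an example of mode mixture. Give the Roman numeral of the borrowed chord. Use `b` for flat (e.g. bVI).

bIIImaj7

The diatonic triads in Eb major are Eb, Fm, Gm, Ab, Bb, Cm, Ddim. Eb–G–Bb = Eb, F–Ab–C–Eb = Fm7, Bb–D–F = Bb and Eb–G–Bb–D = Ebmaj7 are all diatonic. Gb–Bb–Db–F is not: scale degree 3 in Eb major carries Gm (iii). In Eb minor the chord on that degree is Gbmaj7, so here it functions as bIIImaj7, borrowed from the parallel minor.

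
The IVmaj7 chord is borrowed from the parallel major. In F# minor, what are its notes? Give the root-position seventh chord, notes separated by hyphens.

B-D#-F#-A#

The root, B, is scale degree 4 — the same note in F# minor and F# major; only the chord quality changes. Building the major-seventh chord from the parallel major on B: B–D#–F#–A#.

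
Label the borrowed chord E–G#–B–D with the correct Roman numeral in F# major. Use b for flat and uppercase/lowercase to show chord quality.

The root E is the lowered 7th scale degree — diatonically F# major has E# there. E–G#–B–D is a dominant-seventh chord — the form found in F# minor, not the diatonic vii° (E#dim). Borrowed into F# major it is written bVII7.

bVII7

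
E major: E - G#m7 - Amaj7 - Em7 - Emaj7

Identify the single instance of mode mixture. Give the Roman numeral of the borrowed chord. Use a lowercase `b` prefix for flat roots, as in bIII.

E major has the diatonic set E, F#m, G#m, A, B, C#m, D#dim. Of the given chords, E, G#m7, Amaj7 and Emaj7 are diatonic. But Em7 (E–G–B–D) is foreign: the diatonic I on degree 1 is E, whereas Em7 comes from E minor. It is labeled i7.

i7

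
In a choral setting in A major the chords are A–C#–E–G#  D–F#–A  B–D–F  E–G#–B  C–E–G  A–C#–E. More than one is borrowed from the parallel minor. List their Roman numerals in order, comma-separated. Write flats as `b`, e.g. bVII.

A major has the diatonic set A, Bm, C#m, D, E, F#m, G#dim. Of the given chords, A–C#–E–G# = Amaj7, D–F#–A = D, E–G#–B = E and A–C#–E = A are diatonic. B–D–F doesn't fit — on degree 2 A major would have Bm (ii). Bdim is the degree-2 chord of A minor, so it is the borrowed ii°. But C–E–G is foreign: the diatonic iii on degree 3 is C#m, whereas C comes from A minor. It is labeled bIII.

ii°, bIII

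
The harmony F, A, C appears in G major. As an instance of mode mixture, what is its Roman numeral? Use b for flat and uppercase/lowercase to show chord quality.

In G major scale degree 7 is F#; F is its lowered form, from G minor. F–A–C is a major chord — the form found in G minor, not the diatonic vii° (F#dim). Borrowed into G major it is written bVII.

bVII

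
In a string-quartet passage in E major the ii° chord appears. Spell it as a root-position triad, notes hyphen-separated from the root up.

The root, F#, is scale degree 2 — the same note in E major and E minor; only the chord quality changes. In E minor the chord on F# is F#–A–C.

F#-A-C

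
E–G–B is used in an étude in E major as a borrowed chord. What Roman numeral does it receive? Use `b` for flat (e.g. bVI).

The root E is the diatonic 1st degree of E major; the borrowing shows in the chord quality. E–G–B is a minor chord — the form found in E minor, not the diatonic I (E). Borrowed into E major it is written i.

i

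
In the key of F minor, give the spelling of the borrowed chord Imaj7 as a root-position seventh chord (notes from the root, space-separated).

Imaj7 is built on scale degree 1, which is F in both F minor and its parallel. Building the major-seventh chord from the parallel major on F: F–A–C–E.

F A C E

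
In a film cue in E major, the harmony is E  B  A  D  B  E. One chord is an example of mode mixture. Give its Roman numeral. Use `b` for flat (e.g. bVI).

bVII

E major has the diatonic set E, F#m, G#m, A, B, C#m, D#dim. E, B and A all belong to that set. D (D–F#–A) is not: scale degree 7 in E major carries D#dim (vii°). In E minor the chord on that degree is D, so here it functions as bVII, borrowed from the parallel minor.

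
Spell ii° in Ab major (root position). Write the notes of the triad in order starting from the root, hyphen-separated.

Bb-Db-Fb

ii° is built on scale degree 2, which is Bb in both Ab major and its parallel. Stacking thirds in Ab minor on Bb gives Bb–Db–Fb.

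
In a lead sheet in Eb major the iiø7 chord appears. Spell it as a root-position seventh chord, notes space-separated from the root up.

iiø7 is built on scale degree 2, which is F in both Eb major and its parallel. Building the half-diminished-seventh chord from the parallel minor on F: F–Ab–Cb–Eb.

F Ab Cb Eb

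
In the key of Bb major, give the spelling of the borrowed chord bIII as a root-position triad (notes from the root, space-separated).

bIII is built on the lowered scale degree 3. In Bb major degree 3 is D; lowered it becomes Db. Building the major chord from the parallel minor on Db: Db–F–Ab.

Db F Ab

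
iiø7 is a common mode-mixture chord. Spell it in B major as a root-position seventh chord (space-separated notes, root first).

The root, C#, is scale degree 2 — the same note in B major and B minor; only the chord quality changes. In B minor the chord on C# is C#–E–G–B.

C# E G B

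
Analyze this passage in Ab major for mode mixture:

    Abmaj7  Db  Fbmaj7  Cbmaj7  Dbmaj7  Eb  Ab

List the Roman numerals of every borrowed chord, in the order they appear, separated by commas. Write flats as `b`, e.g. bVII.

bVImaj7, bIIImaj7

In Ab major the diatonic chords are Ab, Bbm, Cm, Db, Eb, Fm, Gdim. Of the given chords, Abmaj7, Db, Dbmaj7, Eb and Ab are diatonic. Fbmaj7 (Fb–Ab–Cb–Eb) doesn't fit — on degree 6 Ab major would have Fm (vi). Fbmaj7 is the degree-6 chord of Ab minor, so it is the borrowed bVImaj7. But Cbmaj7 (Cb–Eb–Gb–Bb) is foreign: the diatonic iii on degree 3 is Cm, whereas Cbmaj7 comes from Ab minor. It is labeled bIIImaj7.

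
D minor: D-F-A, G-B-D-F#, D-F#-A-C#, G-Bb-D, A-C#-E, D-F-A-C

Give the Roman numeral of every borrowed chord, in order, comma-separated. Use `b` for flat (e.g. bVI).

In D minor (with V from harmonic minor) the diatonic chords are Dm, Edim, F, Gm, A, Bb, C. Of the given chords, D–F–A = Dm, G–Bb–D = Gm, A–C#–E = A and D–F–A–C = Dm7 are diatonic. But G–B–D–F# is foreign: the diatonic iv on degree 4 is Gm, whereas Gmaj7 comes from D major. It is labeled IVmaj7. But D–F#–A–C# is foreign: the diatonic i on degree 1 is Dm, whereas Dmaj7 comes from D major. It is labeled Imaj7.

IVmaj7, Imaj7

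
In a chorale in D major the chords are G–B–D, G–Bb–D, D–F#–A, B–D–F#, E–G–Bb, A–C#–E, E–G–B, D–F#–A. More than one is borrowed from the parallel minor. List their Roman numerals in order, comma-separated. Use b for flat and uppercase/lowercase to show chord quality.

D major has the diatonic set D, Em, F#m, G, A, Bm, C#dim. G–B–D = G, D–F#–A = D, B–D–F# = Bm, A–C#–E = A and E–G–B = Em all belong to that set. But G–Bb–D is foreign: the diatonic IV on degree 4 is G, whereas Gm comes from D minor. It is labeled iv. E–G–Bb is not: scale degree 2 in D major carries Em (ii). In D minor the chord on that degree is Edim, so here it functions as ii°, borrowed from the parallel minor.

iv, ii°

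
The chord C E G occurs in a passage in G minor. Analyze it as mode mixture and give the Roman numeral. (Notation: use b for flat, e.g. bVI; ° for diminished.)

The root C is the diatonic 4th degree of G minor; the borrowing shows in the chord quality. The diatonic chord on degree 4 would be Cm (iv), but C–E–G is the major chord from G major. As a borrowed chord it is labeled IV.

IV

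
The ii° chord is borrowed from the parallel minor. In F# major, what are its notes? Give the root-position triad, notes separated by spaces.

The root, G#, is scale degree 2 — the same note in F# major and F# minor; only the chord quality changes. Building the diminished chord from the parallel minor on G#: G#–B–D.

G# B D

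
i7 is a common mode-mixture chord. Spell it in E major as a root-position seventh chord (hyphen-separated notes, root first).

The root, E, is scale degree 1 — the same note in E major and E minor; only the chord quality changes. In E minor the chord on E is E–G–B–D.

E-G-B-D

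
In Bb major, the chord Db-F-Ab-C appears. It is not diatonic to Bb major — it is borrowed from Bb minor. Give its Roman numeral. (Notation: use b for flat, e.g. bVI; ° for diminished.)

In Bb major scale degree 3 is D; Db is its lowered form, from Bb minor. Diatonically Bb major has Dm (iii) on that degree; Db–F–Ab–C is instead the major-seventh chord native to Bb minor, so it takes the label bIIImaj7.

bIIImaj7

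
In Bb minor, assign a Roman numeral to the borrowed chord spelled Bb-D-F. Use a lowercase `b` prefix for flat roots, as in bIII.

Bb is scale degree 1 in Bb minor. Bb–D–F is a major chord — the form found in Bb major, not the diatonic i (Bbm). Borrowed into Bb minor it is written I.

I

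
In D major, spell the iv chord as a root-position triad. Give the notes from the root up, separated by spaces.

The root, G, is scale degree 4 — the same note in D major and D minor; only the chord quality changes. Building the minor chord from the parallel minor on G: G–Bb–D.

G Bb D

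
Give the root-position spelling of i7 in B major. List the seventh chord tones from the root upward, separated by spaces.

The root, B, is scale degree 1 — the same note in B major and B minor; only the chord quality changes. In B minor the chord on B is B–D–F#–A.

B D F# A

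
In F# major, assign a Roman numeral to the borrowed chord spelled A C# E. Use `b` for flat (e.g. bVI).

The root A is the lowered 3rd scale degree — diatonically F# major has A# there. A–C#–E is a major chord — the form found in F# minor, not the diatonic iii (A#m). Borrowed into F# major it is written bIII.

bIII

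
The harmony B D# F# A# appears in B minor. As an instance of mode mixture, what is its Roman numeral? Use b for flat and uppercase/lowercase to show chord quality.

Imaj7

The root B is the diatonic 1st degree of B minor; the borrowing shows in the chord quality. The diatonic chord on degree 1 would be Bm (i), but B–D#–F#–A# is the major-seventh chord from B major. As a borrowed chord it is labeled Imaj7.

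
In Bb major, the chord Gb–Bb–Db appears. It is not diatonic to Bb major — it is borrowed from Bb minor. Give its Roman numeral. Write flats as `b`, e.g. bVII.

bVI

Gb is the lowered form of scale degree 6 in Bb major (the diatonic degree 6 is G). The diatonic chord on degree 6 would be Gm (vi), but Gb–Bb–Db is the major chord from Bb minor. As a borrowed chord it is labeled bVI.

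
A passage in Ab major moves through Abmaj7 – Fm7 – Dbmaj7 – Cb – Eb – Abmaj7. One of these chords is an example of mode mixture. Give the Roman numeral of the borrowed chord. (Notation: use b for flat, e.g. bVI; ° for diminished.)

bIII

The diatonic triads in Ab major are Ab, Bbm, Cm, Db, Eb, Fm, Gdim. Abmaj7, Fm7, Dbmaj7 and Eb all belong to that set. But Cb (Cb–Eb–Gb) is foreign: the diatonic iii on degree 3 is Cm, whereas Cb comes from Ab minor. It is labeled bIII.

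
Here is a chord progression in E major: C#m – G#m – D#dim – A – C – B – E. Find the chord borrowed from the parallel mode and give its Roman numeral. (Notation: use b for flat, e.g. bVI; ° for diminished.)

In E major the diatonic chords are E, F#m, G#m, A, B, C#m, D#dim. C#m, G#m, D#dim, A, B and E all belong to that set. But C (C–E–G) is foreign: the diatonic vi on degree 6 is C#m, whereas C comes from E minor. It is labeled bVI.

bVI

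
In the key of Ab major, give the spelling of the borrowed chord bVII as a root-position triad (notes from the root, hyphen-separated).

Gb-Bb-Db

Scale degree 7 in Ab major is G. bVII uses the lowered form, Gb, taken from Ab minor. Stacking thirds in Ab minor on Gb gives Gb–Bb–Db.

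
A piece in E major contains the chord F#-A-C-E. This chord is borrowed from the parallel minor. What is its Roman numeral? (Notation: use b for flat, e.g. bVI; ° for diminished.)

iiø7

The root F# is the diatonic 2nd degree of E major; the borrowing shows in the chord quality. F#–A–C–E is a half-diminished-seventh chord — the form found in E minor, not the diatonic ii (F#m). Borrowed into E major it is written iiø7.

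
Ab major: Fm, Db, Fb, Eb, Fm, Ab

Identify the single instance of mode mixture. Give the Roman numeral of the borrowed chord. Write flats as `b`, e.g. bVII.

Ab major has the diatonic set Ab, Bbm, Cm, Db, Eb, Fm, Gdim. Fm, Db, Eb and Ab are all diatonic. Fb (Fb–Ab–Cb) doesn't fit — on degree 6 Ab major would have Fm (vi). Fb is the degree-6 chord of Ab minor, so it is the borrowed bVI.

bVI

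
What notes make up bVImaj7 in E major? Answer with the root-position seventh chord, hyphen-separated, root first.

C-E-G-B

Scale degree 6 in E major is C#. bVImaj7 uses the lowered form, C, taken from E minor. Building the major-seventh chord from the parallel minor on C: C–E–G–B.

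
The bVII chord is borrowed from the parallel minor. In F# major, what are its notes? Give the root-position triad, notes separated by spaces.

The root of bVII is the lowered 7th degree: E# becomes E. Building the major chord from the parallel minor on E: E–G#–B.

E G# B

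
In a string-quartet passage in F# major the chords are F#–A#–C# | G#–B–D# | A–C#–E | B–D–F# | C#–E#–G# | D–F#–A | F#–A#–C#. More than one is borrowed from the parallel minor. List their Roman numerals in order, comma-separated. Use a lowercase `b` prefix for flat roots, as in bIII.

bIII, iv, bVI

The diatonic triads in F# major are F#, G#m, A#m, B, C#, D#m, E#dim. Of the given chords, F#–A#–C# = F#, G#–B–D# = G#m and C#–E#–G# = C# are diatonic. A–C#–E doesn't fit — on degree 3 F# major would have A#m (iii). A is the degree-3 chord of F# minor, so it is the borrowed bIII. B–D–F# doesn't fit — on degree 4 F# major would have B (IV). Bm is the degree-4 chord of F# minor, so it is the borrowed iv. D–F#–A is not: scale degree 6 in F# major carries D#m (vi). In F# minor the chord on that degree is D, so here it functions as bVI, borrowed from the parallel minor.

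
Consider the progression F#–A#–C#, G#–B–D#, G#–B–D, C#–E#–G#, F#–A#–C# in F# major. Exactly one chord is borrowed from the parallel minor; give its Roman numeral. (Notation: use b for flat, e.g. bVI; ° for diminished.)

F# major has the diatonic set F#, G#m, A#m, B, C#, D#m, E#dim. F#–A#–C# = F#, G#–B–D# = G#m and C#–E#–G# = C# are all diatonic. G#–B–D doesn't fit — on degree 2 F# major would have G#m (ii). G#dim is the degree-2 chord of F# minor, so it is the borrowed ii°.

ii°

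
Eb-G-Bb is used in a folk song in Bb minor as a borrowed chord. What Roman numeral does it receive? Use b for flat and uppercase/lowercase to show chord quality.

IV

Eb is scale degree 4 in Bb minor. Eb–G–Bb is a major chord — the form found in Bb major, not the diatonic iv (Ebm). Borrowed into Bb minor it is written IV.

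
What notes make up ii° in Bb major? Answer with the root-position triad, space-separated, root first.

ii° is built on scale degree 2, which is C in both Bb major and its parallel. Building the diminished chord from the parallel minor on C: C–Eb–Gb.

C Eb Gb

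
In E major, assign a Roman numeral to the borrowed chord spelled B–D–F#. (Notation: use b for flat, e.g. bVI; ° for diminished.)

B is scale degree 5 in E major. B–D–F# is a minor chord — the form found in E minor, not the diatonic V (B). Borrowed into E major it is written v.

v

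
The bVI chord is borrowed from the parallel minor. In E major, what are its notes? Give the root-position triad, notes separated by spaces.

Scale degree 6 in E major is C#. bVI uses the lowered form, C, taken from E minor. In E minor the chord on C is C–E–G.

C E G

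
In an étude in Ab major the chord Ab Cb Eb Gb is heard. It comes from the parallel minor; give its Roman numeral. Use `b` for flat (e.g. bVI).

i7

Ab is scale degree 1 in Ab major. Ab–Cb–Eb–Gb is a minor-seventh chord — the form found in Ab minor, not the diatonic I (Ab). Borrowed into Ab major it is written i7.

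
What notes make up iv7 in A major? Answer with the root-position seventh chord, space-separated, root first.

The root, D, is scale degree 4 — the same note in A major and A minor; only the chord quality changes. Stacking thirds in A minor on D gives D–F–A–C.

D F A C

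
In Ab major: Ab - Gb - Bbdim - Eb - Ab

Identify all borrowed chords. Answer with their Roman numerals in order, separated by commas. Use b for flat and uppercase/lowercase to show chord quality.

The diatonic triads in Ab major are Ab, Bbm, Cm, Db, Eb, Fm, Gdim. Ab and Eb both belong to that set. But Gb (Gb–Bb–Db) is foreign: the diatonic vii° on degree 7 is Gdim, whereas Gb comes from Ab minor. It is labeled bVII. Bbdim (Bb–Db–Fb) doesn't fit — on degree 2 Ab major would have Bbm (ii). Bbdim is the degree-2 chord of Ab minor, so it is the borrowed ii°.

bVII, ii°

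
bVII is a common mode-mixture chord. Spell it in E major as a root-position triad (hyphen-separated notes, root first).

D-F#-A

Scale degree 7 in E major is D#. bVII uses the lowered form, D, taken from E minor. Building the major chord from the parallel minor on D: D–F#–A.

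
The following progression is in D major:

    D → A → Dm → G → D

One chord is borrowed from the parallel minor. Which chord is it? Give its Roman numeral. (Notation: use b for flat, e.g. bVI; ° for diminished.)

The diatonic triads in D major are D, Em, F#m, G, A, Bm, C#dim. D, A and G are all diatonic. But Dm (D–F–A) is foreign: the diatonic I on degree 1 is D, whereas Dm comes from D minor. It is labeled i.

i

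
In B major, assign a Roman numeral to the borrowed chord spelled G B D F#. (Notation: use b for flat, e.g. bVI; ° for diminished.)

bVImaj7

In B major scale degree 6 is G#; G is its lowered form, from B minor. The diatonic chord on degree 6 would be G#m (vi), but G–B–D–F# is the major-seventh chord from B minor. As a borrowed chord it is labeled bVImaj7.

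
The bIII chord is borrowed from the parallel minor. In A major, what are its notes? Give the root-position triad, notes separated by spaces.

C E G

bIII is built on the lowered scale degree 3. In A major degree 3 is C#; lowered it becomes C. In A minor the chord on C is C–E–G.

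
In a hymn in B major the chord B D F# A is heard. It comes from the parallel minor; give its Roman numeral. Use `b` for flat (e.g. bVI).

i7

The root B is the diatonic 1st degree of B major; the borrowing shows in the chord quality. The diatonic chord on degree 1 would be B (I), but B–D–F#–A is the minor-seventh chord from B minor. As a borrowed chord it is labeled i7.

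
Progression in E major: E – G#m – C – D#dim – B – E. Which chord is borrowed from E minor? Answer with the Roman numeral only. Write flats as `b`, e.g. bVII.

bVI

The diatonic triads in E major are E, F#m, G#m, A, B, C#m, D#dim. E, G#m, D#dim and B all belong to that set. C (C–E–G) is not: scale degree 6 in E major carries C#m (vi). In E minor the chord on that degree is C, so here it functions as bVI, borrowed from the parallel minor.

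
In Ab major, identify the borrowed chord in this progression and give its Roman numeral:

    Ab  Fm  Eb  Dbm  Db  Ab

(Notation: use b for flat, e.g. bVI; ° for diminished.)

iv

Ab major has the diatonic set Ab, Bbm, Cm, Db, Eb, Fm, Gdim. Of the given chords, Ab, Fm, Eb and Db are diatonic. Dbm (Db–Fb–Ab) doesn't fit — on degree 4 Ab major would have Db (IV). Dbm is the degree-4 chord of Ab minor, so it is the borrowed iv.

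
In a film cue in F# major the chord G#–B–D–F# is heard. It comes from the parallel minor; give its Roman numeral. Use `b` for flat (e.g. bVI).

iiø7

The root G# is the diatonic 2nd degree of F# major; the borrowing shows in the chord quality. G#–B–D–F# is a half-diminished-seventh chord — the form found in F# minor, not the diatonic ii (G#m). Borrowed into F# major it is written iiø7.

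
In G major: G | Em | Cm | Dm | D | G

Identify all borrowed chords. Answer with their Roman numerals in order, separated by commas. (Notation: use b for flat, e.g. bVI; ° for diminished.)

The diatonic triads in G major are G, Am, Bm, C, D, Em, F#dim. G, Em and D are all diatonic. But Cm (C–Eb–G) is foreign: the diatonic IV on degree 4 is C, whereas Cm comes from G minor. It is labeled iv. But Dm (D–F–A) is foreign: the diatonic V on degree 5 is D, whereas Dm comes from G minor. It is labeled v.

iv, v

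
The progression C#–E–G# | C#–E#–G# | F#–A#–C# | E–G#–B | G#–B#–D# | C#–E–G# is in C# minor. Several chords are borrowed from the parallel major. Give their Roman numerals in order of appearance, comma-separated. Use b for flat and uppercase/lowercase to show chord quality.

In C# minor (with V from harmonic minor) the diatonic chords are C#m, D#dim, E, F#m, G#, A, B. Of the given chords, C#–E–G# = C#m, E–G#–B = E and G#–B#–D# = G# are diatonic. But C#–E#–G# is foreign: the diatonic i on degree 1 is C#m, whereas C# comes from C# major. It is labeled I. F#–A#–C# doesn't fit — on degree 4 C# minor would have F#m (iv). F# is the degree-4 chord of C# major, so it is the borrowed IV.

I, IV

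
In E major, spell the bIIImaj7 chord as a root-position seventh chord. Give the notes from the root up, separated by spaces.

Scale degree 3 in E major is G#. bIIImaj7 uses the lowered form, G, taken from E minor. Building the major-seventh chord from the parallel minor on G: G–B–D–F#.

G B D F#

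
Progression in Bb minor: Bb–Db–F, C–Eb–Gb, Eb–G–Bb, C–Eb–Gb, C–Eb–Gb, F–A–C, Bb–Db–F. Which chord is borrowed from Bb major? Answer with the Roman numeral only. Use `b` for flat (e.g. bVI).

In Bb minor (with V from harmonic minor) the diatonic chords are Bbm, Cdim, Db, Ebm, F, Gb, Ab. Of the given chords, Bb–Db–F = Bbm, C–Eb–Gb = Cdim and F–A–C = F are diatonic. But Eb–G–Bb is foreign: the diatonic iv on degree 4 is Ebm, whereas Eb comes from Bb major. It is labeled IV.

IV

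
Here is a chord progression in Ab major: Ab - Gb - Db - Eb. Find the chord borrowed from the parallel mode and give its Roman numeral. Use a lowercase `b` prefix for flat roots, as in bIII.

bVII

The diatonic triads in Ab major are Ab, Bbm, Cm, Db, Eb, Fm, Gdim. Ab, Db and Eb all belong to that set. Gb (Gb–Bb–Db) doesn't fit — on degree 7 Ab major would have Gdim (vii°). Gb is the degree-7 chord of Ab minor, so it is the borrowed bVII.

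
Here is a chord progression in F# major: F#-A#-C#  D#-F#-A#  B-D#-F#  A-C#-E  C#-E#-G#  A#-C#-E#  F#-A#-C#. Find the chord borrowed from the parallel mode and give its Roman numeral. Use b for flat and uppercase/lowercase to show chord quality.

bIII

The diatonic triads in F# major are F#, G#m, A#m, B, C#, D#m, E#dim. Of the given chords, F#–A#–C# = F#, D#–F#–A# = D#m, B–D#–F# = B, C#–E#–G# = C# and A#–C#–E# = A#m are diatonic. But A–C#–E is foreign: the diatonic iii on degree 3 is A#m, whereas A comes from F# minor. It is labeled bIII.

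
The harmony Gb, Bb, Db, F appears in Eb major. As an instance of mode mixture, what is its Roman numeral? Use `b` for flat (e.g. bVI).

bIIImaj7

In Eb major scale degree 3 is G; Gb is its lowered form, from Eb minor. Diatonically Eb major has Gm (iii) on that degree; Gb–Bb–Db–F is instead the major-seventh chord native to Eb minor, so it takes the label bIIImaj7.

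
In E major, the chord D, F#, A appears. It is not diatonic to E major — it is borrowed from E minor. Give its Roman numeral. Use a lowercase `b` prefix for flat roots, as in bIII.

bVII

The root D is the lowered 7th scale degree — diatonically E major has D# there. D–F#–A is a major chord — the form found in E minor, not the diatonic vii° (D#dim). Borrowed into E major it is written bVII.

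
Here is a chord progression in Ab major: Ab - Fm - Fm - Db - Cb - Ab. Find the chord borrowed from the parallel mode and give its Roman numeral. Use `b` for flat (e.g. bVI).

bIII

In Ab major the diatonic chords are Ab, Bbm, Cm, Db, Eb, Fm, Gdim. Ab, Fm and Db all belong to that set. But Cb (Cb–Eb–Gb) is foreign: the diatonic iii on degree 3 is Cm, whereas Cb comes from Ab minor. It is labeled bIII.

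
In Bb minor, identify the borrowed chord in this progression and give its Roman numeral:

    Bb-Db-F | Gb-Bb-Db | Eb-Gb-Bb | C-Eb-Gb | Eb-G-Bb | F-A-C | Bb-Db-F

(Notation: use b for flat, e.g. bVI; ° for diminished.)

IV

Bb minor has the diatonic set Bbm, Cdim, Db, Ebm, F, Gb, Ab (with V from harmonic minor). Bb–Db–F = Bbm, Gb–Bb–Db = Gb, Eb–Gb–Bb = Ebm, C–Eb–Gb = Cdim and F–A–C = F all belong to that set. Eb–G–Bb is not: scale degree 4 in Bb minor carries Ebm (iv). In Bb major the chord on that degree is Eb, so here it functions as IV, borrowed from the parallel major.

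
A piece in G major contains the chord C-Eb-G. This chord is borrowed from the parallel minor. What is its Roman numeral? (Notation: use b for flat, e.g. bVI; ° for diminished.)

C is scale degree 4 in G major. The diatonic chord on degree 4 would be C (IV), but C–Eb–G is the minor chord from G minor. As a borrowed chord it is labeled iv.

iv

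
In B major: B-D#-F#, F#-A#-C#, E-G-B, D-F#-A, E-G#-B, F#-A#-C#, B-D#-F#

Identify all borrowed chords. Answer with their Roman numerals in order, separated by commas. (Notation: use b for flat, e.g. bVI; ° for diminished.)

iv, bIII

B major has the diatonic set B, C#m, D#m, E, F#, G#m, A#dim. B–D#–F# = B, F#–A#–C# = F# and E–G#–B = E all belong to that set. But E–G–B is foreign: the diatonic IV on degree 4 is E, whereas Em comes from B minor. It is labeled iv. D–F#–A is not: scale degree 3 in B major carries D#m (iii). In B minor the chord on that degree is D, so here it functions as bIII, borrowed from the parallel minor.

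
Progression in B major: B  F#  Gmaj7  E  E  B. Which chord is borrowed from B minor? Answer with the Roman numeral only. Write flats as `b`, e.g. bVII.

bVImaj7

The diatonic triads in B major are B, C#m, D#m, E, F#, G#m, A#dim. B, F# and E all belong to that set. Gmaj7 (G–B–D–F#) is not: scale degree 6 in B major carries G#m (vi). In B minor the chord on that degree is Gmaj7, so here it functions as bVImaj7, borrowed from the parallel minor.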